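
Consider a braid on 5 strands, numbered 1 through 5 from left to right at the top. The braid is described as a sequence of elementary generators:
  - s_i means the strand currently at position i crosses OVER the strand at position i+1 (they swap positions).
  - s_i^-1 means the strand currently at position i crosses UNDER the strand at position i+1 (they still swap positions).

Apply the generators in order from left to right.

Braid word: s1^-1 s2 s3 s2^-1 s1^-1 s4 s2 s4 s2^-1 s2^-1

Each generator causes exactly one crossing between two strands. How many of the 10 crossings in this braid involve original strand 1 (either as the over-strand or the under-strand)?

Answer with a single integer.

Answer: 5

Derivation:
Gen 1: crossing 1x2. Involves strand 1? yes. Count so far: 1
Gen 2: crossing 1x3. Involves strand 1? yes. Count so far: 2
Gen 3: crossing 1x4. Involves strand 1? yes. Count so far: 3
Gen 4: crossing 3x4. Involves strand 1? no. Count so far: 3
Gen 5: crossing 2x4. Involves strand 1? no. Count so far: 3
Gen 6: crossing 1x5. Involves strand 1? yes. Count so far: 4
Gen 7: crossing 2x3. Involves strand 1? no. Count so far: 4
Gen 8: crossing 5x1. Involves strand 1? yes. Count so far: 5
Gen 9: crossing 3x2. Involves strand 1? no. Count so far: 5
Gen 10: crossing 2x3. Involves strand 1? no. Count so far: 5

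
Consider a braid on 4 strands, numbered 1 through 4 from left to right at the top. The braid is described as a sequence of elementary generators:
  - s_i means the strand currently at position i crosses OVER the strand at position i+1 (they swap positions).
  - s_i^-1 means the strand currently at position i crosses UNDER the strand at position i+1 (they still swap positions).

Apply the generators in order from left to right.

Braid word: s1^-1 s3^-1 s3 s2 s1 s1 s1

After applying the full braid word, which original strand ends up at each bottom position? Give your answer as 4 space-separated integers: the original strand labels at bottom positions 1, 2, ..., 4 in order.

Gen 1 (s1^-1): strand 1 crosses under strand 2. Perm now: [2 1 3 4]
Gen 2 (s3^-1): strand 3 crosses under strand 4. Perm now: [2 1 4 3]
Gen 3 (s3): strand 4 crosses over strand 3. Perm now: [2 1 3 4]
Gen 4 (s2): strand 1 crosses over strand 3. Perm now: [2 3 1 4]
Gen 5 (s1): strand 2 crosses over strand 3. Perm now: [3 2 1 4]
Gen 6 (s1): strand 3 crosses over strand 2. Perm now: [2 3 1 4]
Gen 7 (s1): strand 2 crosses over strand 3. Perm now: [3 2 1 4]

Answer: 3 2 1 4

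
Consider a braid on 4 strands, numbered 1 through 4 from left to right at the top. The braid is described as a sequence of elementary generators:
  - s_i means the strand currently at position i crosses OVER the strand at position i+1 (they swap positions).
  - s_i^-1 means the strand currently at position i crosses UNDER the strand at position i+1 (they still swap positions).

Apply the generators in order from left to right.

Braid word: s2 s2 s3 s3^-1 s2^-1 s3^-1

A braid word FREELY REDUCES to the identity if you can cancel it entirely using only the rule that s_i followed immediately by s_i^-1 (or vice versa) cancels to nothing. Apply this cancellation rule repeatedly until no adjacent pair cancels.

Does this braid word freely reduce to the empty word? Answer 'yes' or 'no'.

Answer: no

Derivation:
Gen 1 (s2): push. Stack: [s2]
Gen 2 (s2): push. Stack: [s2 s2]
Gen 3 (s3): push. Stack: [s2 s2 s3]
Gen 4 (s3^-1): cancels prior s3. Stack: [s2 s2]
Gen 5 (s2^-1): cancels prior s2. Stack: [s2]
Gen 6 (s3^-1): push. Stack: [s2 s3^-1]
Reduced word: s2 s3^-1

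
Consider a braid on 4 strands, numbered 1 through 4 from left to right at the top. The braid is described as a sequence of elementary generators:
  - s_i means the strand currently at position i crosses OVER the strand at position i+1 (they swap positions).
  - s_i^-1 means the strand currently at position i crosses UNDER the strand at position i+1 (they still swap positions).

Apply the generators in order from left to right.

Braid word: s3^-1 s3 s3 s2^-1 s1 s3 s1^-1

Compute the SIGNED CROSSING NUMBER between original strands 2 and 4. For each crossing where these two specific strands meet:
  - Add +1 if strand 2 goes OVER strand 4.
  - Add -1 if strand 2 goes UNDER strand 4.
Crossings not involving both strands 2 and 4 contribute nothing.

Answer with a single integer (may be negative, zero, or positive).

Answer: -1

Derivation:
Gen 1: crossing 3x4. Both 2&4? no. Sum: 0
Gen 2: crossing 4x3. Both 2&4? no. Sum: 0
Gen 3: crossing 3x4. Both 2&4? no. Sum: 0
Gen 4: 2 under 4. Both 2&4? yes. Contrib: -1. Sum: -1
Gen 5: crossing 1x4. Both 2&4? no. Sum: -1
Gen 6: crossing 2x3. Both 2&4? no. Sum: -1
Gen 7: crossing 4x1. Both 2&4? no. Sum: -1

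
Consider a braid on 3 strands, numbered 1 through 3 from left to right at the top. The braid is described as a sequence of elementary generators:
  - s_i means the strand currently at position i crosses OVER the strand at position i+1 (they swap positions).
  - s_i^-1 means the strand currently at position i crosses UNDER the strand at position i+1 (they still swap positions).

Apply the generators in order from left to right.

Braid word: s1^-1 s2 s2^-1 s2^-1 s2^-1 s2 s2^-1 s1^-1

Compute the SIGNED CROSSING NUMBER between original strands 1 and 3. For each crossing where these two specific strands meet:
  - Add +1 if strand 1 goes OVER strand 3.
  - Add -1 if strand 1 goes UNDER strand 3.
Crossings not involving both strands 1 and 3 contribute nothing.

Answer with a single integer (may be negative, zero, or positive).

Gen 1: crossing 1x2. Both 1&3? no. Sum: 0
Gen 2: 1 over 3. Both 1&3? yes. Contrib: +1. Sum: 1
Gen 3: 3 under 1. Both 1&3? yes. Contrib: +1. Sum: 2
Gen 4: 1 under 3. Both 1&3? yes. Contrib: -1. Sum: 1
Gen 5: 3 under 1. Both 1&3? yes. Contrib: +1. Sum: 2
Gen 6: 1 over 3. Both 1&3? yes. Contrib: +1. Sum: 3
Gen 7: 3 under 1. Both 1&3? yes. Contrib: +1. Sum: 4
Gen 8: crossing 2x1. Both 1&3? no. Sum: 4

Answer: 4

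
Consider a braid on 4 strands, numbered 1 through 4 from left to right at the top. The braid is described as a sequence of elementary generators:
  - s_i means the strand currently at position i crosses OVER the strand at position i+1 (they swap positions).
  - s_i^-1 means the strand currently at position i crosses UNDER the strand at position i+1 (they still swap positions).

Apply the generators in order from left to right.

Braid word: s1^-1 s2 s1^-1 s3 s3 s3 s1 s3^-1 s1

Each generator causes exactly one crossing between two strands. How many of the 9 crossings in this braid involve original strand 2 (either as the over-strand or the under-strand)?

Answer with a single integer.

Answer: 4

Derivation:
Gen 1: crossing 1x2. Involves strand 2? yes. Count so far: 1
Gen 2: crossing 1x3. Involves strand 2? no. Count so far: 1
Gen 3: crossing 2x3. Involves strand 2? yes. Count so far: 2
Gen 4: crossing 1x4. Involves strand 2? no. Count so far: 2
Gen 5: crossing 4x1. Involves strand 2? no. Count so far: 2
Gen 6: crossing 1x4. Involves strand 2? no. Count so far: 2
Gen 7: crossing 3x2. Involves strand 2? yes. Count so far: 3
Gen 8: crossing 4x1. Involves strand 2? no. Count so far: 3
Gen 9: crossing 2x3. Involves strand 2? yes. Count so far: 4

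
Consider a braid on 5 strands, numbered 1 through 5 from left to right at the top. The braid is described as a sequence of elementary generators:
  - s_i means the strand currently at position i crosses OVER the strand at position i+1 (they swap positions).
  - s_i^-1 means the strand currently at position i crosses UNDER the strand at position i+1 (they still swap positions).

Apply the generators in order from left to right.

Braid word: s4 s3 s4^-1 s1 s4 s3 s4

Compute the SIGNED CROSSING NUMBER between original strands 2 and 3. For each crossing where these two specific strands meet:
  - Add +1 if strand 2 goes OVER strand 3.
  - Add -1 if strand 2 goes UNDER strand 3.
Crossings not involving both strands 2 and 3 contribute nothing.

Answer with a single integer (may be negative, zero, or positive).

Answer: 0

Derivation:
Gen 1: crossing 4x5. Both 2&3? no. Sum: 0
Gen 2: crossing 3x5. Both 2&3? no. Sum: 0
Gen 3: crossing 3x4. Both 2&3? no. Sum: 0
Gen 4: crossing 1x2. Both 2&3? no. Sum: 0
Gen 5: crossing 4x3. Both 2&3? no. Sum: 0
Gen 6: crossing 5x3. Both 2&3? no. Sum: 0
Gen 7: crossing 5x4. Both 2&3? no. Sum: 0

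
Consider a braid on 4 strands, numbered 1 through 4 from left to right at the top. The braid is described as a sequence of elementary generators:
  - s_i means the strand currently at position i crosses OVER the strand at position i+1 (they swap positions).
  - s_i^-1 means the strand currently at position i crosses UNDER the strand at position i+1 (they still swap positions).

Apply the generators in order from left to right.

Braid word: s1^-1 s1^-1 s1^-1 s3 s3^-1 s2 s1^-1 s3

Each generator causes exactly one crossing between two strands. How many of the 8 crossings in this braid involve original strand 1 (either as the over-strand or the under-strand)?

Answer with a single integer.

Gen 1: crossing 1x2. Involves strand 1? yes. Count so far: 1
Gen 2: crossing 2x1. Involves strand 1? yes. Count so far: 2
Gen 3: crossing 1x2. Involves strand 1? yes. Count so far: 3
Gen 4: crossing 3x4. Involves strand 1? no. Count so far: 3
Gen 5: crossing 4x3. Involves strand 1? no. Count so far: 3
Gen 6: crossing 1x3. Involves strand 1? yes. Count so far: 4
Gen 7: crossing 2x3. Involves strand 1? no. Count so far: 4
Gen 8: crossing 1x4. Involves strand 1? yes. Count so far: 5

Answer: 5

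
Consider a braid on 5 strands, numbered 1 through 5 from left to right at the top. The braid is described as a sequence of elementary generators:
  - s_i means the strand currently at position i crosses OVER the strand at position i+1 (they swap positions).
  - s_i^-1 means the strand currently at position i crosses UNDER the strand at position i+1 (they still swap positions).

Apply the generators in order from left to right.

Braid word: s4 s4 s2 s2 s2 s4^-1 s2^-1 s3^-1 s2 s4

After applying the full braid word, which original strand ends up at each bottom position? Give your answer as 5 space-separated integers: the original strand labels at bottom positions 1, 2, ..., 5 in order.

Gen 1 (s4): strand 4 crosses over strand 5. Perm now: [1 2 3 5 4]
Gen 2 (s4): strand 5 crosses over strand 4. Perm now: [1 2 3 4 5]
Gen 3 (s2): strand 2 crosses over strand 3. Perm now: [1 3 2 4 5]
Gen 4 (s2): strand 3 crosses over strand 2. Perm now: [1 2 3 4 5]
Gen 5 (s2): strand 2 crosses over strand 3. Perm now: [1 3 2 4 5]
Gen 6 (s4^-1): strand 4 crosses under strand 5. Perm now: [1 3 2 5 4]
Gen 7 (s2^-1): strand 3 crosses under strand 2. Perm now: [1 2 3 5 4]
Gen 8 (s3^-1): strand 3 crosses under strand 5. Perm now: [1 2 5 3 4]
Gen 9 (s2): strand 2 crosses over strand 5. Perm now: [1 5 2 3 4]
Gen 10 (s4): strand 3 crosses over strand 4. Perm now: [1 5 2 4 3]

Answer: 1 5 2 4 3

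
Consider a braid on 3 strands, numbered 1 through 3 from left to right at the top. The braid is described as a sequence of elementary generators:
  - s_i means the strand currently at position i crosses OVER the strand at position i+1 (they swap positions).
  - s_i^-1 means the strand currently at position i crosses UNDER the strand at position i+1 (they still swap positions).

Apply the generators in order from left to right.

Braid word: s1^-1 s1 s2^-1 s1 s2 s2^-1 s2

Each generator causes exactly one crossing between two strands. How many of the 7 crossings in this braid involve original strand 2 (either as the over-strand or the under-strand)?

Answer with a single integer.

Answer: 6

Derivation:
Gen 1: crossing 1x2. Involves strand 2? yes. Count so far: 1
Gen 2: crossing 2x1. Involves strand 2? yes. Count so far: 2
Gen 3: crossing 2x3. Involves strand 2? yes. Count so far: 3
Gen 4: crossing 1x3. Involves strand 2? no. Count so far: 3
Gen 5: crossing 1x2. Involves strand 2? yes. Count so far: 4
Gen 6: crossing 2x1. Involves strand 2? yes. Count so far: 5
Gen 7: crossing 1x2. Involves strand 2? yes. Count so far: 6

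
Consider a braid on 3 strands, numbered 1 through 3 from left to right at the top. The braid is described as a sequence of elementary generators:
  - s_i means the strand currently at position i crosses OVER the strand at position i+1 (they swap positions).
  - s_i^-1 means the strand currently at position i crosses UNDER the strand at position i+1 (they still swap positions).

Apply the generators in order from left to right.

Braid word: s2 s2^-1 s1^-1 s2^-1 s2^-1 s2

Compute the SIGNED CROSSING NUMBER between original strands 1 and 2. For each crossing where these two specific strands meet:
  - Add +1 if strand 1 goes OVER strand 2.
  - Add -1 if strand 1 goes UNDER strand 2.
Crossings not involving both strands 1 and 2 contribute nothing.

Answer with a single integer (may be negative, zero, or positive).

Answer: -1

Derivation:
Gen 1: crossing 2x3. Both 1&2? no. Sum: 0
Gen 2: crossing 3x2. Both 1&2? no. Sum: 0
Gen 3: 1 under 2. Both 1&2? yes. Contrib: -1. Sum: -1
Gen 4: crossing 1x3. Both 1&2? no. Sum: -1
Gen 5: crossing 3x1. Both 1&2? no. Sum: -1
Gen 6: crossing 1x3. Both 1&2? no. Sum: -1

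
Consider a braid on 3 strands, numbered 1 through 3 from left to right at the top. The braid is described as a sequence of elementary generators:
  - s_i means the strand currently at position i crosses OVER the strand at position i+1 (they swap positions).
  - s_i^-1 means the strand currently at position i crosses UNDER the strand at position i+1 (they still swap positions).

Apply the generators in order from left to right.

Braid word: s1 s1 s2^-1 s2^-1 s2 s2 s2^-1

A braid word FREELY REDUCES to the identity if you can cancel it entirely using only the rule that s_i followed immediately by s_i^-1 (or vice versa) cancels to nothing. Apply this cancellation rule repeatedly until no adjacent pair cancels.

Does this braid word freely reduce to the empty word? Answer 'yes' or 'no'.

Answer: no

Derivation:
Gen 1 (s1): push. Stack: [s1]
Gen 2 (s1): push. Stack: [s1 s1]
Gen 3 (s2^-1): push. Stack: [s1 s1 s2^-1]
Gen 4 (s2^-1): push. Stack: [s1 s1 s2^-1 s2^-1]
Gen 5 (s2): cancels prior s2^-1. Stack: [s1 s1 s2^-1]
Gen 6 (s2): cancels prior s2^-1. Stack: [s1 s1]
Gen 7 (s2^-1): push. Stack: [s1 s1 s2^-1]
Reduced word: s1 s1 s2^-1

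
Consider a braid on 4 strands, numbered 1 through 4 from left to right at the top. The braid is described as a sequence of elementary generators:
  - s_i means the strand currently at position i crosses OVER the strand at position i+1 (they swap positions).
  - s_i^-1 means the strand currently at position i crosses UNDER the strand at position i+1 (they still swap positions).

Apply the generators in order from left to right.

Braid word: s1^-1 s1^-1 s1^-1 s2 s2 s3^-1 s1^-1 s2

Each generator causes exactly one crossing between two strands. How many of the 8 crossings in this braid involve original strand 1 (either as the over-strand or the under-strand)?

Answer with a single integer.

Gen 1: crossing 1x2. Involves strand 1? yes. Count so far: 1
Gen 2: crossing 2x1. Involves strand 1? yes. Count so far: 2
Gen 3: crossing 1x2. Involves strand 1? yes. Count so far: 3
Gen 4: crossing 1x3. Involves strand 1? yes. Count so far: 4
Gen 5: crossing 3x1. Involves strand 1? yes. Count so far: 5
Gen 6: crossing 3x4. Involves strand 1? no. Count so far: 5
Gen 7: crossing 2x1. Involves strand 1? yes. Count so far: 6
Gen 8: crossing 2x4. Involves strand 1? no. Count so far: 6

Answer: 6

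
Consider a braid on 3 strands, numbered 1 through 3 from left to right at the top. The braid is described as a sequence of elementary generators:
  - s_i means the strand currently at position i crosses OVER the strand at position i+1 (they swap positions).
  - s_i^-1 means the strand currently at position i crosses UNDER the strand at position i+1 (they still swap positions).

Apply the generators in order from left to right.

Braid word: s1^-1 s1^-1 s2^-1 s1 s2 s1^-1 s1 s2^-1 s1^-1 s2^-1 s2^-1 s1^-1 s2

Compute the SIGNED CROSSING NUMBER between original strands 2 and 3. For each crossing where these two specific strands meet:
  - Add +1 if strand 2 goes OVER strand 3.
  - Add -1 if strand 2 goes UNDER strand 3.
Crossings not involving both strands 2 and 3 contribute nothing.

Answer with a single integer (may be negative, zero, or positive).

Gen 1: crossing 1x2. Both 2&3? no. Sum: 0
Gen 2: crossing 2x1. Both 2&3? no. Sum: 0
Gen 3: 2 under 3. Both 2&3? yes. Contrib: -1. Sum: -1
Gen 4: crossing 1x3. Both 2&3? no. Sum: -1
Gen 5: crossing 1x2. Both 2&3? no. Sum: -1
Gen 6: 3 under 2. Both 2&3? yes. Contrib: +1. Sum: 0
Gen 7: 2 over 3. Both 2&3? yes. Contrib: +1. Sum: 1
Gen 8: crossing 2x1. Both 2&3? no. Sum: 1
Gen 9: crossing 3x1. Both 2&3? no. Sum: 1
Gen 10: 3 under 2. Both 2&3? yes. Contrib: +1. Sum: 2
Gen 11: 2 under 3. Both 2&3? yes. Contrib: -1. Sum: 1
Gen 12: crossing 1x3. Both 2&3? no. Sum: 1
Gen 13: crossing 1x2. Both 2&3? no. Sum: 1

Answer: 1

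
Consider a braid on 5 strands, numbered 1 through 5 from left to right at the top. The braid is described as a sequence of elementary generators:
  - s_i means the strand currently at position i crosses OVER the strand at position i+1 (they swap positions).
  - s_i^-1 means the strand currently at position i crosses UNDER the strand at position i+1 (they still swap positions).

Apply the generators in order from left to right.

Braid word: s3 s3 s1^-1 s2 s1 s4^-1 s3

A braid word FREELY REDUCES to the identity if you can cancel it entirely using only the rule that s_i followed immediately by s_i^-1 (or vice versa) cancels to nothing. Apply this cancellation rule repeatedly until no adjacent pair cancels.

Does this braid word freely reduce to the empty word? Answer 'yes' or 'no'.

Gen 1 (s3): push. Stack: [s3]
Gen 2 (s3): push. Stack: [s3 s3]
Gen 3 (s1^-1): push. Stack: [s3 s3 s1^-1]
Gen 4 (s2): push. Stack: [s3 s3 s1^-1 s2]
Gen 5 (s1): push. Stack: [s3 s3 s1^-1 s2 s1]
Gen 6 (s4^-1): push. Stack: [s3 s3 s1^-1 s2 s1 s4^-1]
Gen 7 (s3): push. Stack: [s3 s3 s1^-1 s2 s1 s4^-1 s3]
Reduced word: s3 s3 s1^-1 s2 s1 s4^-1 s3

Answer: no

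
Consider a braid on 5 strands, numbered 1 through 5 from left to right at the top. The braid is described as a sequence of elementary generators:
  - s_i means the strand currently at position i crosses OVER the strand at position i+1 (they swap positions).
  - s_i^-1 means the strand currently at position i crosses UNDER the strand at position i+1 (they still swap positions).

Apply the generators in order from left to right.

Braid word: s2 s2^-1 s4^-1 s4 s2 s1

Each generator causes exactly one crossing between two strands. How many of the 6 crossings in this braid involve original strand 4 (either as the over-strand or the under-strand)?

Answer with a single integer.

Gen 1: crossing 2x3. Involves strand 4? no. Count so far: 0
Gen 2: crossing 3x2. Involves strand 4? no. Count so far: 0
Gen 3: crossing 4x5. Involves strand 4? yes. Count so far: 1
Gen 4: crossing 5x4. Involves strand 4? yes. Count so far: 2
Gen 5: crossing 2x3. Involves strand 4? no. Count so far: 2
Gen 6: crossing 1x3. Involves strand 4? no. Count so far: 2

Answer: 2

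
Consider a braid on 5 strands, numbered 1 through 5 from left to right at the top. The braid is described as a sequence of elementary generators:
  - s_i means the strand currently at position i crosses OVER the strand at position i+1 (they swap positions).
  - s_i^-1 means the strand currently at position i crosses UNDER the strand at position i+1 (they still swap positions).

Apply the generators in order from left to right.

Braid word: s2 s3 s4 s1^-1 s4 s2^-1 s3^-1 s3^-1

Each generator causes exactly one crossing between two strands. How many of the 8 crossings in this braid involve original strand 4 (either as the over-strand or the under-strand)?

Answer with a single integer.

Gen 1: crossing 2x3. Involves strand 4? no. Count so far: 0
Gen 2: crossing 2x4. Involves strand 4? yes. Count so far: 1
Gen 3: crossing 2x5. Involves strand 4? no. Count so far: 1
Gen 4: crossing 1x3. Involves strand 4? no. Count so far: 1
Gen 5: crossing 5x2. Involves strand 4? no. Count so far: 1
Gen 6: crossing 1x4. Involves strand 4? yes. Count so far: 2
Gen 7: crossing 1x2. Involves strand 4? no. Count so far: 2
Gen 8: crossing 2x1. Involves strand 4? no. Count so far: 2

Answer: 2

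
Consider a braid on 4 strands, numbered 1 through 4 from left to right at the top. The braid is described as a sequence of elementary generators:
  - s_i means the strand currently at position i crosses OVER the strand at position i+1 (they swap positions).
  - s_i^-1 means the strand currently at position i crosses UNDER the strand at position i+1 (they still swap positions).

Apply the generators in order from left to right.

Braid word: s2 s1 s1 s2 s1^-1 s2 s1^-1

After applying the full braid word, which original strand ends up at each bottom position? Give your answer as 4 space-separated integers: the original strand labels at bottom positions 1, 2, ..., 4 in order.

Answer: 3 2 1 4

Derivation:
Gen 1 (s2): strand 2 crosses over strand 3. Perm now: [1 3 2 4]
Gen 2 (s1): strand 1 crosses over strand 3. Perm now: [3 1 2 4]
Gen 3 (s1): strand 3 crosses over strand 1. Perm now: [1 3 2 4]
Gen 4 (s2): strand 3 crosses over strand 2. Perm now: [1 2 3 4]
Gen 5 (s1^-1): strand 1 crosses under strand 2. Perm now: [2 1 3 4]
Gen 6 (s2): strand 1 crosses over strand 3. Perm now: [2 3 1 4]
Gen 7 (s1^-1): strand 2 crosses under strand 3. Perm now: [3 2 1 4]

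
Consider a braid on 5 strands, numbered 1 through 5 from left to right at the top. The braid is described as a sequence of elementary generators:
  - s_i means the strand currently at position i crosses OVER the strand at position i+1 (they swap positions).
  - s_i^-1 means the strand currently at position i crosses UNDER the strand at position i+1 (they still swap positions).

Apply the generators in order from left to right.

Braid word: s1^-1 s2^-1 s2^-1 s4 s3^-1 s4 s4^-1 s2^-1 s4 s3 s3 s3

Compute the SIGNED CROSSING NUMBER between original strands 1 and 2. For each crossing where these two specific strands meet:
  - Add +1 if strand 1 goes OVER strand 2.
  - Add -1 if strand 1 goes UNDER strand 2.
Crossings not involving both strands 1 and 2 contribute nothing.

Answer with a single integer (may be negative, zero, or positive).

Gen 1: 1 under 2. Both 1&2? yes. Contrib: -1. Sum: -1
Gen 2: crossing 1x3. Both 1&2? no. Sum: -1
Gen 3: crossing 3x1. Both 1&2? no. Sum: -1
Gen 4: crossing 4x5. Both 1&2? no. Sum: -1
Gen 5: crossing 3x5. Both 1&2? no. Sum: -1
Gen 6: crossing 3x4. Both 1&2? no. Sum: -1
Gen 7: crossing 4x3. Both 1&2? no. Sum: -1
Gen 8: crossing 1x5. Both 1&2? no. Sum: -1
Gen 9: crossing 3x4. Both 1&2? no. Sum: -1
Gen 10: crossing 1x4. Both 1&2? no. Sum: -1
Gen 11: crossing 4x1. Both 1&2? no. Sum: -1
Gen 12: crossing 1x4. Both 1&2? no. Sum: -1

Answer: -1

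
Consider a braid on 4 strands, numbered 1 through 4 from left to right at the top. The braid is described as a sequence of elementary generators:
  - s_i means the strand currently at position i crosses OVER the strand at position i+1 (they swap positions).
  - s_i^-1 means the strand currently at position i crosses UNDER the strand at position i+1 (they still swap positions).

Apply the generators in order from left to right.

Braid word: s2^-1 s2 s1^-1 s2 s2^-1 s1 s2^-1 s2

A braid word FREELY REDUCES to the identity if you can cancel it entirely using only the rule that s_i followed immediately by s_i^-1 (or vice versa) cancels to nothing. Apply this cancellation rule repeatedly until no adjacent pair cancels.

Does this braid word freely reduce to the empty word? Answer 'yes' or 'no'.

Gen 1 (s2^-1): push. Stack: [s2^-1]
Gen 2 (s2): cancels prior s2^-1. Stack: []
Gen 3 (s1^-1): push. Stack: [s1^-1]
Gen 4 (s2): push. Stack: [s1^-1 s2]
Gen 5 (s2^-1): cancels prior s2. Stack: [s1^-1]
Gen 6 (s1): cancels prior s1^-1. Stack: []
Gen 7 (s2^-1): push. Stack: [s2^-1]
Gen 8 (s2): cancels prior s2^-1. Stack: []
Reduced word: (empty)

Answer: yes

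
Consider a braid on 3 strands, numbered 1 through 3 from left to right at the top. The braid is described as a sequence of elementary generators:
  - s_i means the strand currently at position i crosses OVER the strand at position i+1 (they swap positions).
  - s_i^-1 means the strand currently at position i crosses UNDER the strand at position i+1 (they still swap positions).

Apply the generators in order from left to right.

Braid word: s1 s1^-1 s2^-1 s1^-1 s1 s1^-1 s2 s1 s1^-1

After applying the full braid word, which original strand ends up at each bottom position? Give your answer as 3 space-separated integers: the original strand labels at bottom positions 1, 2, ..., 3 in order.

Answer: 3 2 1

Derivation:
Gen 1 (s1): strand 1 crosses over strand 2. Perm now: [2 1 3]
Gen 2 (s1^-1): strand 2 crosses under strand 1. Perm now: [1 2 3]
Gen 3 (s2^-1): strand 2 crosses under strand 3. Perm now: [1 3 2]
Gen 4 (s1^-1): strand 1 crosses under strand 3. Perm now: [3 1 2]
Gen 5 (s1): strand 3 crosses over strand 1. Perm now: [1 3 2]
Gen 6 (s1^-1): strand 1 crosses under strand 3. Perm now: [3 1 2]
Gen 7 (s2): strand 1 crosses over strand 2. Perm now: [3 2 1]
Gen 8 (s1): strand 3 crosses over strand 2. Perm now: [2 3 1]
Gen 9 (s1^-1): strand 2 crosses under strand 3. Perm now: [3 2 1]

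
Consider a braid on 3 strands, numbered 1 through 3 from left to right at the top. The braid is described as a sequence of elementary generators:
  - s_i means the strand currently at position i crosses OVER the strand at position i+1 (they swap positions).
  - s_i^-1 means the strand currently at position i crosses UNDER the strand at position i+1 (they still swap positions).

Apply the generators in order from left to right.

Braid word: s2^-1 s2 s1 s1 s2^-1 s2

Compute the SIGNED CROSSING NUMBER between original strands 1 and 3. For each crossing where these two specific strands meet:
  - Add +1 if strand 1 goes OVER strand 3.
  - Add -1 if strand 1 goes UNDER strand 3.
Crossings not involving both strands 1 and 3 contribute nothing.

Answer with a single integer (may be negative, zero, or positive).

Answer: 0

Derivation:
Gen 1: crossing 2x3. Both 1&3? no. Sum: 0
Gen 2: crossing 3x2. Both 1&3? no. Sum: 0
Gen 3: crossing 1x2. Both 1&3? no. Sum: 0
Gen 4: crossing 2x1. Both 1&3? no. Sum: 0
Gen 5: crossing 2x3. Both 1&3? no. Sum: 0
Gen 6: crossing 3x2. Both 1&3? no. Sum: 0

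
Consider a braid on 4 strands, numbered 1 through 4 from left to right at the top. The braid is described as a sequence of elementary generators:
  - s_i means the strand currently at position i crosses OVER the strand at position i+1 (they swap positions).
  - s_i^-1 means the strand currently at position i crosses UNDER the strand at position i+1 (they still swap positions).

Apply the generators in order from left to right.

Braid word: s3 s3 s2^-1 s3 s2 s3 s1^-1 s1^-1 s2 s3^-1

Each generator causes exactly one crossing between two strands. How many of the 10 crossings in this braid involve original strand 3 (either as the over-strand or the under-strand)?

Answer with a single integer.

Gen 1: crossing 3x4. Involves strand 3? yes. Count so far: 1
Gen 2: crossing 4x3. Involves strand 3? yes. Count so far: 2
Gen 3: crossing 2x3. Involves strand 3? yes. Count so far: 3
Gen 4: crossing 2x4. Involves strand 3? no. Count so far: 3
Gen 5: crossing 3x4. Involves strand 3? yes. Count so far: 4
Gen 6: crossing 3x2. Involves strand 3? yes. Count so far: 5
Gen 7: crossing 1x4. Involves strand 3? no. Count so far: 5
Gen 8: crossing 4x1. Involves strand 3? no. Count so far: 5
Gen 9: crossing 4x2. Involves strand 3? no. Count so far: 5
Gen 10: crossing 4x3. Involves strand 3? yes. Count so far: 6

Answer: 6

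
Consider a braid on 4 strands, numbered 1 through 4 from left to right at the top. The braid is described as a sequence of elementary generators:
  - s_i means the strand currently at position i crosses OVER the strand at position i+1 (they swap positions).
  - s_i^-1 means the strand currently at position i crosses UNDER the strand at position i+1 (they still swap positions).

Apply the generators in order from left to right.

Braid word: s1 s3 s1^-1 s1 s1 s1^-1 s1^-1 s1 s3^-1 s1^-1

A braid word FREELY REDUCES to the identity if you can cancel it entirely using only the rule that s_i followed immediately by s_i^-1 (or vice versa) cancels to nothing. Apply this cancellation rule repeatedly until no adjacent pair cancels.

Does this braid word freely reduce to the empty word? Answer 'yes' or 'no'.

Gen 1 (s1): push. Stack: [s1]
Gen 2 (s3): push. Stack: [s1 s3]
Gen 3 (s1^-1): push. Stack: [s1 s3 s1^-1]
Gen 4 (s1): cancels prior s1^-1. Stack: [s1 s3]
Gen 5 (s1): push. Stack: [s1 s3 s1]
Gen 6 (s1^-1): cancels prior s1. Stack: [s1 s3]
Gen 7 (s1^-1): push. Stack: [s1 s3 s1^-1]
Gen 8 (s1): cancels prior s1^-1. Stack: [s1 s3]
Gen 9 (s3^-1): cancels prior s3. Stack: [s1]
Gen 10 (s1^-1): cancels prior s1. Stack: []
Reduced word: (empty)

Answer: yes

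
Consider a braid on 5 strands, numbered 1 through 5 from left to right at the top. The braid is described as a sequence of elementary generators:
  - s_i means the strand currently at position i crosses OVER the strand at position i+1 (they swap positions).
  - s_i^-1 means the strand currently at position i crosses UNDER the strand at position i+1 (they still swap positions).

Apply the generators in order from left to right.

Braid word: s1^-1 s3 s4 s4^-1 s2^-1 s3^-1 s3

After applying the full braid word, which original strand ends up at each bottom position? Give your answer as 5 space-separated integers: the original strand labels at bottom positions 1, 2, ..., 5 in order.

Gen 1 (s1^-1): strand 1 crosses under strand 2. Perm now: [2 1 3 4 5]
Gen 2 (s3): strand 3 crosses over strand 4. Perm now: [2 1 4 3 5]
Gen 3 (s4): strand 3 crosses over strand 5. Perm now: [2 1 4 5 3]
Gen 4 (s4^-1): strand 5 crosses under strand 3. Perm now: [2 1 4 3 5]
Gen 5 (s2^-1): strand 1 crosses under strand 4. Perm now: [2 4 1 3 5]
Gen 6 (s3^-1): strand 1 crosses under strand 3. Perm now: [2 4 3 1 5]
Gen 7 (s3): strand 3 crosses over strand 1. Perm now: [2 4 1 3 5]

Answer: 2 4 1 3 5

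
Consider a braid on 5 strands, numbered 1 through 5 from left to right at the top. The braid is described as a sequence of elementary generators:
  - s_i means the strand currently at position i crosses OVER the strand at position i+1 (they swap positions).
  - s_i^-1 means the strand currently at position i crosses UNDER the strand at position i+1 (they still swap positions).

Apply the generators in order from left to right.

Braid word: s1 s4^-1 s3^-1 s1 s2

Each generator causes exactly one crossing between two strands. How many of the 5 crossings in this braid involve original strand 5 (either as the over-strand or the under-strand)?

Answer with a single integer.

Answer: 3

Derivation:
Gen 1: crossing 1x2. Involves strand 5? no. Count so far: 0
Gen 2: crossing 4x5. Involves strand 5? yes. Count so far: 1
Gen 3: crossing 3x5. Involves strand 5? yes. Count so far: 2
Gen 4: crossing 2x1. Involves strand 5? no. Count so far: 2
Gen 5: crossing 2x5. Involves strand 5? yes. Count so far: 3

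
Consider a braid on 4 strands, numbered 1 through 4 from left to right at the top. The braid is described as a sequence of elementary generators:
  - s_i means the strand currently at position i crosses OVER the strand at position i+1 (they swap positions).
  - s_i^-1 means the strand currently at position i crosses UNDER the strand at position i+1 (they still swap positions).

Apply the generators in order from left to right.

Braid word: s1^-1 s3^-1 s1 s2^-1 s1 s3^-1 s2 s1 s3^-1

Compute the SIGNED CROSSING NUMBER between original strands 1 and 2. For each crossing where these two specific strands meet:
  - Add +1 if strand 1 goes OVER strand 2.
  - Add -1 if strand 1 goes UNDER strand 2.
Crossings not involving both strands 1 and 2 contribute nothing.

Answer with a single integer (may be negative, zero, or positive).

Answer: -3

Derivation:
Gen 1: 1 under 2. Both 1&2? yes. Contrib: -1. Sum: -1
Gen 2: crossing 3x4. Both 1&2? no. Sum: -1
Gen 3: 2 over 1. Both 1&2? yes. Contrib: -1. Sum: -2
Gen 4: crossing 2x4. Both 1&2? no. Sum: -2
Gen 5: crossing 1x4. Both 1&2? no. Sum: -2
Gen 6: crossing 2x3. Both 1&2? no. Sum: -2
Gen 7: crossing 1x3. Both 1&2? no. Sum: -2
Gen 8: crossing 4x3. Both 1&2? no. Sum: -2
Gen 9: 1 under 2. Both 1&2? yes. Contrib: -1. Sum: -3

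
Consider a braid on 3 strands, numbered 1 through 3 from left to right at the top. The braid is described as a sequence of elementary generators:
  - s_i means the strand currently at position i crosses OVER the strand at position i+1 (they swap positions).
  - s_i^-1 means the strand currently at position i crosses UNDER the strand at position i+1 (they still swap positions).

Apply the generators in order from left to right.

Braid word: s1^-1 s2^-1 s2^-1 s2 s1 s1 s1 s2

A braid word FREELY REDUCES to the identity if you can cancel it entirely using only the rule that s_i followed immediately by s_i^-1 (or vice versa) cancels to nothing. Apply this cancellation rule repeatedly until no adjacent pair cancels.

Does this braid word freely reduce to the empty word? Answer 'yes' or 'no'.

Answer: no

Derivation:
Gen 1 (s1^-1): push. Stack: [s1^-1]
Gen 2 (s2^-1): push. Stack: [s1^-1 s2^-1]
Gen 3 (s2^-1): push. Stack: [s1^-1 s2^-1 s2^-1]
Gen 4 (s2): cancels prior s2^-1. Stack: [s1^-1 s2^-1]
Gen 5 (s1): push. Stack: [s1^-1 s2^-1 s1]
Gen 6 (s1): push. Stack: [s1^-1 s2^-1 s1 s1]
Gen 7 (s1): push. Stack: [s1^-1 s2^-1 s1 s1 s1]
Gen 8 (s2): push. Stack: [s1^-1 s2^-1 s1 s1 s1 s2]
Reduced word: s1^-1 s2^-1 s1 s1 s1 s2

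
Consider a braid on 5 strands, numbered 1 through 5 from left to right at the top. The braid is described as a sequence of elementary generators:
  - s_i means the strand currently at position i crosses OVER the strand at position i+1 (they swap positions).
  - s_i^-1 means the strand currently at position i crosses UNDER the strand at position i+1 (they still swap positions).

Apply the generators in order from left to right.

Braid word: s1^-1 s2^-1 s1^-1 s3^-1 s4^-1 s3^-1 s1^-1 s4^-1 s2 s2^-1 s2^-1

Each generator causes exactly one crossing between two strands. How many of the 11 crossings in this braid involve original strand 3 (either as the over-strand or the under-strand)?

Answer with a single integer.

Gen 1: crossing 1x2. Involves strand 3? no. Count so far: 0
Gen 2: crossing 1x3. Involves strand 3? yes. Count so far: 1
Gen 3: crossing 2x3. Involves strand 3? yes. Count so far: 2
Gen 4: crossing 1x4. Involves strand 3? no. Count so far: 2
Gen 5: crossing 1x5. Involves strand 3? no. Count so far: 2
Gen 6: crossing 4x5. Involves strand 3? no. Count so far: 2
Gen 7: crossing 3x2. Involves strand 3? yes. Count so far: 3
Gen 8: crossing 4x1. Involves strand 3? no. Count so far: 3
Gen 9: crossing 3x5. Involves strand 3? yes. Count so far: 4
Gen 10: crossing 5x3. Involves strand 3? yes. Count so far: 5
Gen 11: crossing 3x5. Involves strand 3? yes. Count so far: 6

Answer: 6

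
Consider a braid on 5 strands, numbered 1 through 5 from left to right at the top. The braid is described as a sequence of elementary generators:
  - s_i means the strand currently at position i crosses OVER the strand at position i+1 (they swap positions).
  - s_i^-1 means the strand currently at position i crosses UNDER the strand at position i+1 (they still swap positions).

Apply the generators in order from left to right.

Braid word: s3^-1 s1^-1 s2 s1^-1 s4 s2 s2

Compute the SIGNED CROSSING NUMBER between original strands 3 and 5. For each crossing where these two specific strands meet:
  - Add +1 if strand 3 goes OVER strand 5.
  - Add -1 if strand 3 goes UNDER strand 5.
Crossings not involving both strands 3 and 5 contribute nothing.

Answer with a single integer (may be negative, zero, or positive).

Gen 1: crossing 3x4. Both 3&5? no. Sum: 0
Gen 2: crossing 1x2. Both 3&5? no. Sum: 0
Gen 3: crossing 1x4. Both 3&5? no. Sum: 0
Gen 4: crossing 2x4. Both 3&5? no. Sum: 0
Gen 5: 3 over 5. Both 3&5? yes. Contrib: +1. Sum: 1
Gen 6: crossing 2x1. Both 3&5? no. Sum: 1
Gen 7: crossing 1x2. Both 3&5? no. Sum: 1

Answer: 1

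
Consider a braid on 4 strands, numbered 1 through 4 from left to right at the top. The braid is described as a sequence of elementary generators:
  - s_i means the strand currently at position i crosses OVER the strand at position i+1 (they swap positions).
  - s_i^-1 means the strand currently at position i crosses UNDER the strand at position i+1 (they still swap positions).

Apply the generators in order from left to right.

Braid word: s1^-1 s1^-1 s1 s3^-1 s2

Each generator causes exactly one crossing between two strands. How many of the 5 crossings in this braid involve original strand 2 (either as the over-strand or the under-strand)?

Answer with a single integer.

Answer: 3

Derivation:
Gen 1: crossing 1x2. Involves strand 2? yes. Count so far: 1
Gen 2: crossing 2x1. Involves strand 2? yes. Count so far: 2
Gen 3: crossing 1x2. Involves strand 2? yes. Count so far: 3
Gen 4: crossing 3x4. Involves strand 2? no. Count so far: 3
Gen 5: crossing 1x4. Involves strand 2? no. Count so far: 3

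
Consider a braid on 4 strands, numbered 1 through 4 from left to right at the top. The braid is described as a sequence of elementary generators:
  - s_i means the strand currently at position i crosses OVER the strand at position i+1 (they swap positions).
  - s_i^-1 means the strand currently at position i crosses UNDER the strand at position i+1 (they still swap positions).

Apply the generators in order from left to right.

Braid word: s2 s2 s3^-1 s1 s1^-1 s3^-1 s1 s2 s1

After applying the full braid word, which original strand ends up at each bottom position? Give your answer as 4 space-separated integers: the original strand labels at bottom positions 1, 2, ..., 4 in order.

Answer: 3 2 1 4

Derivation:
Gen 1 (s2): strand 2 crosses over strand 3. Perm now: [1 3 2 4]
Gen 2 (s2): strand 3 crosses over strand 2. Perm now: [1 2 3 4]
Gen 3 (s3^-1): strand 3 crosses under strand 4. Perm now: [1 2 4 3]
Gen 4 (s1): strand 1 crosses over strand 2. Perm now: [2 1 4 3]
Gen 5 (s1^-1): strand 2 crosses under strand 1. Perm now: [1 2 4 3]
Gen 6 (s3^-1): strand 4 crosses under strand 3. Perm now: [1 2 3 4]
Gen 7 (s1): strand 1 crosses over strand 2. Perm now: [2 1 3 4]
Gen 8 (s2): strand 1 crosses over strand 3. Perm now: [2 3 1 4]
Gen 9 (s1): strand 2 crosses over strand 3. Perm now: [3 2 1 4]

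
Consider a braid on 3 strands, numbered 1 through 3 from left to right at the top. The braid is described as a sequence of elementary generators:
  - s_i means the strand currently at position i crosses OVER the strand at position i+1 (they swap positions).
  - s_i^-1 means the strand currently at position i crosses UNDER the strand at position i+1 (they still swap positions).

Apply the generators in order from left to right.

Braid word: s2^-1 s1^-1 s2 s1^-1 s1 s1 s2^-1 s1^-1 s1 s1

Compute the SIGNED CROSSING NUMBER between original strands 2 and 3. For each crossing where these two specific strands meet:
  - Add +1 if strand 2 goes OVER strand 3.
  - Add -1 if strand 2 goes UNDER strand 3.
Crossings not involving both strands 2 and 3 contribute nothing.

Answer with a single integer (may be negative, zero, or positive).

Answer: 0

Derivation:
Gen 1: 2 under 3. Both 2&3? yes. Contrib: -1. Sum: -1
Gen 2: crossing 1x3. Both 2&3? no. Sum: -1
Gen 3: crossing 1x2. Both 2&3? no. Sum: -1
Gen 4: 3 under 2. Both 2&3? yes. Contrib: +1. Sum: 0
Gen 5: 2 over 3. Both 2&3? yes. Contrib: +1. Sum: 1
Gen 6: 3 over 2. Both 2&3? yes. Contrib: -1. Sum: 0
Gen 7: crossing 3x1. Both 2&3? no. Sum: 0
Gen 8: crossing 2x1. Both 2&3? no. Sum: 0
Gen 9: crossing 1x2. Both 2&3? no. Sum: 0
Gen 10: crossing 2x1. Both 2&3? no. Sum: 0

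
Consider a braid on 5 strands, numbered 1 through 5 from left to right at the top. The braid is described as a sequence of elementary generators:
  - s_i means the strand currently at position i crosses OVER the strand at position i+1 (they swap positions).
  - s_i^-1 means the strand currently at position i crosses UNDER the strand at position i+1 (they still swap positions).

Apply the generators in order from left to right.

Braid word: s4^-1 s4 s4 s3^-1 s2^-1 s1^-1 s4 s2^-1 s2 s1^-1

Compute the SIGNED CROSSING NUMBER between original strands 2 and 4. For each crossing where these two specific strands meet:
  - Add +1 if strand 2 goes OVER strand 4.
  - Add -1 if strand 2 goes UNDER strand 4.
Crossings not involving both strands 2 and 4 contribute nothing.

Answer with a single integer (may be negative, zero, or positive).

Gen 1: crossing 4x5. Both 2&4? no. Sum: 0
Gen 2: crossing 5x4. Both 2&4? no. Sum: 0
Gen 3: crossing 4x5. Both 2&4? no. Sum: 0
Gen 4: crossing 3x5. Both 2&4? no. Sum: 0
Gen 5: crossing 2x5. Both 2&4? no. Sum: 0
Gen 6: crossing 1x5. Both 2&4? no. Sum: 0
Gen 7: crossing 3x4. Both 2&4? no. Sum: 0
Gen 8: crossing 1x2. Both 2&4? no. Sum: 0
Gen 9: crossing 2x1. Both 2&4? no. Sum: 0
Gen 10: crossing 5x1. Both 2&4? no. Sum: 0

Answer: 0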